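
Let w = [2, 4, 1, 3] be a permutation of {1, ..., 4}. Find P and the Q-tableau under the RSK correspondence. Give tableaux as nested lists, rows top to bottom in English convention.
P = [[1, 3], [2, 4]], Q = [[1, 2], [3, 4]]

Insert each entry of the permutation into P by Schensted row insertion, recording in Q the position of each new cell.

After inserting 2: P = [[2]].
After inserting 4: P = [[2, 4]].
After inserting 1: P = [[1, 4], [2]].
After inserting 3: P = [[1, 3], [2, 4]].

So P = [[1, 3], [2, 4]], Q = [[1, 2], [3, 4]].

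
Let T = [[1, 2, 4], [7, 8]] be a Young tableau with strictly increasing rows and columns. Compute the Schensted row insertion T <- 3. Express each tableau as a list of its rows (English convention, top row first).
[[1, 2, 3], [4, 8], [7]]

In row 1, 3 replaces 4 (the leftmost entry greater than 3); 4 is bumped to row 2. In row 2, 4 replaces 7 (the leftmost entry greater than 4); 7 is bumped to row 3. 7 starts a new row 3. The new tableau is [[1, 2, 3], [4, 8], [7]].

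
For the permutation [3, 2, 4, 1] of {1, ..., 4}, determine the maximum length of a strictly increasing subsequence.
2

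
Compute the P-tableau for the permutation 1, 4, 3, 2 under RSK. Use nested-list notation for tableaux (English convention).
P = [[1, 2], [3], [4]]

Insert 1: appended to row 1. P = [[1]].
Insert 4: appended to row 1. P = [[1, 4]].
Insert 3: 3 bumps 4 from row 1; 4 starts row 2. P = [[1, 3], [4]].
Insert 2: 2 bumps 3 from row 1; 3 bumps 4 from row 2; 4 starts row 3. P = [[1, 2], [3], [4]].

So P = [[1, 2], [3], [4]].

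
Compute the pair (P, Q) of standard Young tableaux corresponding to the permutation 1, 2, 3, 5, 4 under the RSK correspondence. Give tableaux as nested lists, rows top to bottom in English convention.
P = [[1, 2, 3, 4], [5]], Q = [[1, 2, 3, 4], [5]]

Insert each entry of the permutation into P by Schensted row insertion, recording in Q the position of each new cell.

Insert 1: appended to row 1. P = [[1]].
Insert 2: appended to row 1. P = [[1, 2]].
Insert 3: appended to row 1. P = [[1, 2, 3]].
Insert 5: appended to row 1. P = [[1, 2, 3, 5]].
Insert 4: 4 bumps 5 from row 1; 5 starts row 2. P = [[1, 2, 3, 4], [5]].

So P = [[1, 2, 3, 4], [5]], Q = [[1, 2, 3, 4], [5]].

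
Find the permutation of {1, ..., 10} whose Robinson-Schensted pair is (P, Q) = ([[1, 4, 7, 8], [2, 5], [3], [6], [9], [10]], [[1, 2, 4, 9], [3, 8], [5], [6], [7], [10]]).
3 10 6 9 7 5 2 4 8 1

Reverse the RSK construction: for i from n down to 1, find the cell of Q containing i, remove the entry at that cell from P, and reverse-bump it up through P; the value ejected from row 1 is w(i).

Step i=10: Q has 10 at row 6, column 1; remove 10 from row 6 of P and reverse-bump: 10 enters row 5 and ejects 9; 9 enters row 4 and ejects 6; 6 enters row 3 and ejects 3; 3 enters row 2 and ejects 2; 2 enters row 1 and ejects 1. So w(10) = 1. P is now [[2, 4, 7, 8], [3, 5], [6], [9], [10]].
Step i=9: Q has 9 at row 1, column 4; remove that cell from P, ejecting 8. So w(9) = 8. P is now [[2, 4, 7], [3, 5], [6], [9], [10]].
Step i=8: Q has 8 at row 2, column 2; remove 5 from row 2 of P and reverse-bump: 5 enters row 1 and ejects 4. So w(8) = 4. P is now [[2, 5, 7], [3], [6], [9], [10]].
Step i=7: Q has 7 at row 5, column 1; remove 10 from row 5 of P and reverse-bump: 10 enters row 4 and ejects 9; 9 enters row 3 and ejects 6; 6 enters row 2 and ejects 3; 3 enters row 1 and ejects 2. So w(7) = 2. P is now [[3, 5, 7], [6], [9], [10]].
Step i=6: Q has 6 at row 4, column 1; remove 10 from row 4 of P and reverse-bump: 10 enters row 3 and ejects 9; 9 enters row 2 and ejects 6; 6 enters row 1 and ejects 5. So w(6) = 5. P is now [[3, 6, 7], [9], [10]].
Step i=5: Q has 5 at row 3, column 1; remove 10 from row 3 of P and reverse-bump: 10 enters row 2 and ejects 9; 9 enters row 1 and ejects 7. So w(5) = 7. P is now [[3, 6, 9], [10]].
Step i=4: Q has 4 at row 1, column 3; remove that cell from P, ejecting 9. So w(4) = 9. P is now [[3, 6], [10]].
Step i=3: Q has 3 at row 2, column 1; remove 10 from row 2 of P and reverse-bump: 10 enters row 1 and ejects 6. So w(3) = 6. P is now [[3, 10]].
Step i=2: Q has 2 at row 1, column 2; remove that cell from P, ejecting 10. So w(2) = 10. P is now [[3]].
Step i=1: Q has 1 at row 1, column 1; remove that cell from P, ejecting 3. So w(1) = 3. P is now [].

So w = 3 10 6 9 7 5 2 4 8 1.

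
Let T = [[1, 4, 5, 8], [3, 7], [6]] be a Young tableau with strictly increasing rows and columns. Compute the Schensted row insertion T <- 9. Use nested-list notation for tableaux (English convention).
9 is larger than every entry of row 1, so it is appended to row 1. The new tableau is [[1, 4, 5, 8, 9], [3, 7], [6]].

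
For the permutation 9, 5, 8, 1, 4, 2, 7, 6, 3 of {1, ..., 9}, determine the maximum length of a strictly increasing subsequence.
3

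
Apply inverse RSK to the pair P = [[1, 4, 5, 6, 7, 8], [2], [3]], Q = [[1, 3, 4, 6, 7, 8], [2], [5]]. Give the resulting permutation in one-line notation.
Reverse the RSK construction: for i from n down to 1, find the cell of Q containing i, remove the entry at that cell from P, and reverse-bump it up through P; the value ejected from row 1 is w(i).

Step i=8: Q has 8 at row 1, column 6; remove that cell from P, ejecting 8. So w(8) = 8. P is now [[1, 4, 5, 6, 7], [2], [3]].
Step i=7: Q has 7 at row 1, column 5; remove that cell from P, ejecting 7. So w(7) = 7. P is now [[1, 4, 5, 6], [2], [3]].
Step i=6: Q has 6 at row 1, column 4; remove that cell from P, ejecting 6. So w(6) = 6. P is now [[1, 4, 5], [2], [3]].
Step i=5: Q has 5 at row 3, column 1; remove 3 from row 3 of P and reverse-bump: 3 enters row 2 and ejects 2; 2 enters row 1 and ejects 1. So w(5) = 1. P is now [[2, 4, 5], [3]].
Step i=4: Q has 4 at row 1, column 3; remove that cell from P, ejecting 5. So w(4) = 5. P is now [[2, 4], [3]].
Step i=3: Q has 3 at row 1, column 2; remove that cell from P, ejecting 4. So w(3) = 4. P is now [[2], [3]].
Step i=2: Q has 2 at row 2, column 1; remove 3 from row 2 of P and reverse-bump: 3 enters row 1 and ejects 2. So w(2) = 2. P is now [[3]].
Step i=1: Q has 1 at row 1, column 1; remove that cell from P, ejecting 3. So w(1) = 3. P is now [].

So w = 3 2 4 5 1 6 7 8.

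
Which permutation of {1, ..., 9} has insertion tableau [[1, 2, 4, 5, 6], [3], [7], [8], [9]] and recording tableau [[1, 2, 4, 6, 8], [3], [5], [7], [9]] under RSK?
1 9 3 8 4 7 5 6 2

Reverse RSK: for i = n, n-1, ..., 1, locate i in Q, remove the corresponding corner cell from P, and reverse-bump its entry up through P; the value ejected from row 1 is w(i).

So w = 1 9 3 8 4 7 5 6 2.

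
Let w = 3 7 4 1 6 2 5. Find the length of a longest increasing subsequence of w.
3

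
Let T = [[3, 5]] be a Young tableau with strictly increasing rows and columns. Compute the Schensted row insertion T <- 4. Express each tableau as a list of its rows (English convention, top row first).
In row 1, 4 replaces 5 (the leftmost entry greater than 4); 5 is bumped to row 2. 5 starts a new row 2. The new tableau is [[3, 4], [5]].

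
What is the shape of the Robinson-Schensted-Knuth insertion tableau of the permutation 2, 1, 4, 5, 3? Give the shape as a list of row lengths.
Row-insert each entry into an empty tableau.

After inserting 2: P = [[2]].
After inserting 1: P = [[1], [2]].
After inserting 4: P = [[1, 4], [2]].
After inserting 5: P = [[1, 4, 5], [2]].
After inserting 3: P = [[1, 3, 5], [2, 4]].

The final insertion tableau P = [[1, 3, 5], [2, 4]] has shape [3, 2].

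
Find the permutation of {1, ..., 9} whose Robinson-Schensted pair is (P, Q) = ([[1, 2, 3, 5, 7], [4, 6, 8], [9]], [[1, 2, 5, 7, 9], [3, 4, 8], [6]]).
4 9 1 2 6 3 8 5 7

Reverse RSK: for i = n, n-1, ..., 1, locate i in Q, remove the corresponding corner cell from P, and reverse-bump its entry up through P; the value ejected from row 1 is w(i).

So w = 4 9 1 2 6 3 8 5 7.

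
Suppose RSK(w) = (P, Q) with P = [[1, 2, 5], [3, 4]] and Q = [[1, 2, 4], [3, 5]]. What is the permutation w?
Reverse the RSK construction: for i from n down to 1, find the cell of Q containing i, remove the entry at that cell from P, and reverse-bump it up through P; the value ejected from row 1 is w(i).

Step i=5: Q has 5 at row 2, column 2; remove 4 from row 2 of P and reverse-bump: 4 enters row 1 and ejects 2. So w(5) = 2. P is now [[1, 4, 5], [3]].
Step i=4: Q has 4 at row 1, column 3; remove that cell from P, ejecting 5. So w(4) = 5. P is now [[1, 4], [3]].
Step i=3: Q has 3 at row 2, column 1; remove 3 from row 2 of P and reverse-bump: 3 enters row 1 and ejects 1. So w(3) = 1. P is now [[3, 4]].
Step i=2: Q has 2 at row 1, column 2; remove that cell from P, ejecting 4. So w(2) = 4. P is now [[3]].
Step i=1: Q has 1 at row 1, column 1; remove that cell from P, ejecting 3. So w(1) = 3. P is now [].

So w = 3 4 1 5 2.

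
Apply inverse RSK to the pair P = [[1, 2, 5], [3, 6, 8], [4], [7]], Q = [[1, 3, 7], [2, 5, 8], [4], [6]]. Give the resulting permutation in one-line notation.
7 4 6 1 3 2 8 5

Reverse the RSK construction: for i from n down to 1, find the cell of Q containing i, remove the entry at that cell from P, and reverse-bump it up through P; the value ejected from row 1 is w(i).

Step i=8: Q has 8 at row 2, column 3; remove 8 from row 2 of P and reverse-bump: 8 enters row 1 and ejects 5. So w(8) = 5. P is now [[1, 2, 8], [3, 6], [4], [7]].
Step i=7: Q has 7 at row 1, column 3; remove that cell from P, ejecting 8. So w(7) = 8. P is now [[1, 2], [3, 6], [4], [7]].
Step i=6: Q has 6 at row 4, column 1; remove 7 from row 4 of P and reverse-bump: 7 enters row 3 and ejects 4; 4 enters row 2 and ejects 3; 3 enters row 1 and ejects 2. So w(6) = 2. P is now [[1, 3], [4, 6], [7]].
Step i=5: Q has 5 at row 2, column 2; remove 6 from row 2 of P and reverse-bump: 6 enters row 1 and ejects 3. So w(5) = 3. P is now [[1, 6], [4], [7]].
Step i=4: Q has 4 at row 3, column 1; remove 7 from row 3 of P and reverse-bump: 7 enters row 2 and ejects 4; 4 enters row 1 and ejects 1. So w(4) = 1. P is now [[4, 6], [7]].
Step i=3: Q has 3 at row 1, column 2; remove that cell from P, ejecting 6. So w(3) = 6. P is now [[4], [7]].
Step i=2: Q has 2 at row 2, column 1; remove 7 from row 2 of P and reverse-bump: 7 enters row 1 and ejects 4. So w(2) = 4. P is now [[7]].
Step i=1: Q has 1 at row 1, column 1; remove that cell from P, ejecting 7. So w(1) = 7. P is now [].

So w = 7 4 6 1 3 2 8 5.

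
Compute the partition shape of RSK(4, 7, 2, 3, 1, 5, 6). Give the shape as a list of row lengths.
[4, 2, 1]

Row-insert each entry into an empty tableau.

After inserting 4: P = [[4]].
After inserting 7: P = [[4, 7]].
After inserting 2: P = [[2, 7], [4]].
After inserting 3: P = [[2, 3], [4, 7]].
After inserting 1: P = [[1, 3], [2, 7], [4]].
After inserting 5: P = [[1, 3, 5], [2, 7], [4]].
After inserting 6: P = [[1, 3, 5, 6], [2, 7], [4]].

The final insertion tableau P = [[1, 3, 5, 6], [2, 7], [4]] has shape [4, 2, 1].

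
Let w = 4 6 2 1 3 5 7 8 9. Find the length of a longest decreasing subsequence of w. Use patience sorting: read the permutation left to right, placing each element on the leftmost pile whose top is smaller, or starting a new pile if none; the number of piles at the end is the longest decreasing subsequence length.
4: new pile. tops = [4]
6: onto pile 1 (replacing 4). tops = [6]
2: new pile. tops = [6, 2]
1: new pile. tops = [6, 2, 1]
3: onto pile 2 (replacing 2). tops = [6, 3, 1]
5: onto pile 2 (replacing 3). tops = [6, 5, 1]
7: onto pile 1 (replacing 6). tops = [7, 5, 1]
8: onto pile 1 (replacing 7). tops = [8, 5, 1]
9: onto pile 1 (replacing 8). tops = [9, 5, 1]

3 piles, so the longest decreasing subsequence has length 3.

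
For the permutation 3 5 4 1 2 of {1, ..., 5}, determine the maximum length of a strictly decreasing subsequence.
3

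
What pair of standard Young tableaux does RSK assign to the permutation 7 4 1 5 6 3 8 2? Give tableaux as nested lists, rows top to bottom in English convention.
Insert each entry of the permutation into P by Schensted row insertion, recording in Q the position of each new cell.

Insert 7: appended to row 1. P = [[7]].
Insert 4: 4 bumps 7 from row 1; 7 starts row 2. P = [[4], [7]].
Insert 1: 1 bumps 4 from row 1; 4 bumps 7 from row 2; 7 starts row 3. P = [[1], [4], [7]].
Insert 5: appended to row 1. P = [[1, 5], [4], [7]].
Insert 6: appended to row 1. P = [[1, 5, 6], [4], [7]].
Insert 3: 3 bumps 5 from row 1; 5 appends to row 2. P = [[1, 3, 6], [4, 5], [7]].
Insert 8: appended to row 1. P = [[1, 3, 6, 8], [4, 5], [7]].
Insert 2: 2 bumps 3 from row 1; 3 bumps 4 from row 2; 4 bumps 7 from row 3; 7 starts row 4. P = [[1, 2, 6, 8], [3, 5], [4], [7]].

So P = [[1, 2, 6, 8], [3, 5], [4], [7]], Q = [[1, 4, 5, 7], [2, 6], [3], [8]].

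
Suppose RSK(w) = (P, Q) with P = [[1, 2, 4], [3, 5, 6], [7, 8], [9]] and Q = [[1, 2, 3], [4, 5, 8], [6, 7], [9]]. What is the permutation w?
Reverse the RSK construction: for i from n down to 1, find the cell of Q containing i, remove the entry at that cell from P, and reverse-bump it up through P; the value ejected from row 1 is w(i).

Step i=9: Q has 9 at row 4, column 1; remove 9 from row 4 of P and reverse-bump: 9 enters row 3 and ejects 8; 8 enters row 2 and ejects 6; 6 enters row 1 and ejects 4. So w(9) = 4. P is now [[1, 2, 6], [3, 5, 8], [7, 9]].
Step i=8: Q has 8 at row 2, column 3; remove 8 from row 2 of P and reverse-bump: 8 enters row 1 and ejects 6. So w(8) = 6. P is now [[1, 2, 8], [3, 5], [7, 9]].
Step i=7: Q has 7 at row 3, column 2; remove 9 from row 3 of P and reverse-bump: 9 enters row 2 and ejects 5; 5 enters row 1 and ejects 2. So w(7) = 2. P is now [[1, 5, 8], [3, 9], [7]].
Step i=6: Q has 6 at row 3, column 1; remove 7 from row 3 of P and reverse-bump: 7 enters row 2 and ejects 3; 3 enters row 1 and ejects 1. So w(6) = 1. P is now [[3, 5, 8], [7, 9]].
Step i=5: Q has 5 at row 2, column 2; remove 9 from row 2 of P and reverse-bump: 9 enters row 1 and ejects 8. So w(5) = 8. P is now [[3, 5, 9], [7]].
Step i=4: Q has 4 at row 2, column 1; remove 7 from row 2 of P and reverse-bump: 7 enters row 1 and ejects 5. So w(4) = 5. P is now [[3, 7, 9]].
Step i=3: Q has 3 at row 1, column 3; remove that cell from P, ejecting 9. So w(3) = 9. P is now [[3, 7]].
Step i=2: Q has 2 at row 1, column 2; remove that cell from P, ejecting 7. So w(2) = 7. P is now [[3]].
Step i=1: Q has 1 at row 1, column 1; remove that cell from P, ejecting 3. So w(1) = 3. P is now [].

So w = 3 7 9 5 8 1 2 6 4.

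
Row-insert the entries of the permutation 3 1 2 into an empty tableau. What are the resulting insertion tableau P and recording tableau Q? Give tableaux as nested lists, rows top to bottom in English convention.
P = [[1, 2], [3]], Q = [[1, 3], [2]]

Insert each entry of the permutation into P by Schensted row insertion, recording in Q the position of each new cell.

Insert 3: appended to row 1. P = [[3]].
Insert 1: 1 bumps 3 from row 1; 3 starts row 2. P = [[1], [3]].
Insert 2: appended to row 1. P = [[1, 2], [3]].

So P = [[1, 2], [3]], Q = [[1, 3], [2]].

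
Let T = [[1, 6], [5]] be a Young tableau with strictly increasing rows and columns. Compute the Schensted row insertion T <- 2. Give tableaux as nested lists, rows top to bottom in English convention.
[[1, 2], [5, 6]]

In row 1, 2 replaces 6 (the leftmost entry greater than 2); 6 is bumped to row 2. 6 is appended to row 2. The new tableau is [[1, 2], [5, 6]].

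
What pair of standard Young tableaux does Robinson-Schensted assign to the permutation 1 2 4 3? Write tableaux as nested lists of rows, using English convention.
Insert each entry of the permutation into P by Schensted row insertion, recording in Q the position of each new cell.

Insert 1: appended to row 1. P = [[1]].
Insert 2: appended to row 1. P = [[1, 2]].
Insert 4: appended to row 1. P = [[1, 2, 4]].
Insert 3: 3 bumps 4 from row 1; 4 starts row 2. P = [[1, 2, 3], [4]].

So P = [[1, 2, 3], [4]], Q = [[1, 2, 3], [4]].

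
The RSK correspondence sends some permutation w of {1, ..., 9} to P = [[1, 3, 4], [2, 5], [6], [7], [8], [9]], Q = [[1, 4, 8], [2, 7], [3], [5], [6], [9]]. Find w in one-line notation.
Reverse the RSK construction: for i from n down to 1, find the cell of Q containing i, remove the entry at that cell from P, and reverse-bump it up through P; the value ejected from row 1 is w(i).

Step i=9: Q has 9 at row 6, column 1; remove 9 from row 6 of P and reverse-bump: 9 enters row 5 and ejects 8; 8 enters row 4 and ejects 7; 7 enters row 3 and ejects 6; 6 enters row 2 and ejects 5; 5 enters row 1 and ejects 4. So w(9) = 4. P is now [[1, 3, 5], [2, 6], [7], [8], [9]].
Step i=8: Q has 8 at row 1, column 3; remove that cell from P, ejecting 5. So w(8) = 5. P is now [[1, 3], [2, 6], [7], [8], [9]].
Step i=7: Q has 7 at row 2, column 2; remove 6 from row 2 of P and reverse-bump: 6 enters row 1 and ejects 3. So w(7) = 3. P is now [[1, 6], [2], [7], [8], [9]].
Step i=6: Q has 6 at row 5, column 1; remove 9 from row 5 of P and reverse-bump: 9 enters row 4 and ejects 8; 8 enters row 3 and ejects 7; 7 enters row 2 and ejects 2; 2 enters row 1 and ejects 1. So w(6) = 1. P is now [[2, 6], [7], [8], [9]].
Step i=5: Q has 5 at row 4, column 1; remove 9 from row 4 of P and reverse-bump: 9 enters row 3 and ejects 8; 8 enters row 2 and ejects 7; 7 enters row 1 and ejects 6. So w(5) = 6. P is now [[2, 7], [8], [9]].
Step i=4: Q has 4 at row 1, column 2; remove that cell from P, ejecting 7. So w(4) = 7. P is now [[2], [8], [9]].
Step i=3: Q has 3 at row 3, column 1; remove 9 from row 3 of P and reverse-bump: 9 enters row 2 and ejects 8; 8 enters row 1 and ejects 2. So w(3) = 2. P is now [[8], [9]].
Step i=2: Q has 2 at row 2, column 1; remove 9 from row 2 of P and reverse-bump: 9 enters row 1 and ejects 8. So w(2) = 8. P is now [[9]].
Step i=1: Q has 1 at row 1, column 1; remove that cell from P, ejecting 9. So w(1) = 9. P is now [].

So w = 9 8 2 7 6 1 3 5 4.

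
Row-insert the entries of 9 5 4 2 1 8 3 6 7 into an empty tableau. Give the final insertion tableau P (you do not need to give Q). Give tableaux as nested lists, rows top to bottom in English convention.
After inserting 9: P = [[9]].
After inserting 5: P = [[5], [9]].
After inserting 4: P = [[4], [5], [9]].
After inserting 2: P = [[2], [4], [5], [9]].
After inserting 1: P = [[1], [2], [4], [5], [9]].
After inserting 8: P = [[1, 8], [2], [4], [5], [9]].
After inserting 3: P = [[1, 3], [2, 8], [4], [5], [9]].
After inserting 6: P = [[1, 3, 6], [2, 8], [4], [5], [9]].
After inserting 7: P = [[1, 3, 6, 7], [2, 8], [4], [5], [9]].

So P = [[1, 3, 6, 7], [2, 8], [4], [5], [9]].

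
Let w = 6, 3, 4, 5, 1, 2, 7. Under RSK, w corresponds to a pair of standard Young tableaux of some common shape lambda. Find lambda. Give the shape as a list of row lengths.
[4, 2, 1]

Row-insert each entry into an empty tableau.

After inserting 6: P = [[6]].
After inserting 3: P = [[3], [6]].
After inserting 4: P = [[3, 4], [6]].
After inserting 5: P = [[3, 4, 5], [6]].
After inserting 1: P = [[1, 4, 5], [3], [6]].
After inserting 2: P = [[1, 2, 5], [3, 4], [6]].
After inserting 7: P = [[1, 2, 5, 7], [3, 4], [6]].

The final insertion tableau P = [[1, 2, 5, 7], [3, 4], [6]] has shape [4, 2, 1].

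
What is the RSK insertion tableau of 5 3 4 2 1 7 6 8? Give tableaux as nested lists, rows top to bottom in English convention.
P = [[1, 4, 6, 8], [2, 7], [3], [5]]

Insert 5: appended to row 1. P = [[5]].
Insert 3: 3 bumps 5 from row 1; 5 starts row 2. P = [[3], [5]].
Insert 4: appended to row 1. P = [[3, 4], [5]].
Insert 2: 2 bumps 3 from row 1; 3 bumps 5 from row 2; 5 starts row 3. P = [[2, 4], [3], [5]].
Insert 1: 1 bumps 2 from row 1; 2 bumps 3 from row 2; 3 bumps 5 from row 3; 5 starts row 4. P = [[1, 4], [2], [3], [5]].
Insert 7: appended to row 1. P = [[1, 4, 7], [2], [3], [5]].
Insert 6: 6 bumps 7 from row 1; 7 appends to row 2. P = [[1, 4, 6], [2, 7], [3], [5]].
Insert 8: appended to row 1. P = [[1, 4, 6, 8], [2, 7], [3], [5]].

So P = [[1, 4, 6, 8], [2, 7], [3], [5]].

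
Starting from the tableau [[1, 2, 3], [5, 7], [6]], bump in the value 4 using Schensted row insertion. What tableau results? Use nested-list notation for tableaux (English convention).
4 is larger than every entry of row 1, so it is appended to row 1. The new tableau is [[1, 2, 3, 4], [5, 7], [6]].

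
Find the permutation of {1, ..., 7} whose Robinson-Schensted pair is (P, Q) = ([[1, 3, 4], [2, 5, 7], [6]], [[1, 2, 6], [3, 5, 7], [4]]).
2 6 5 1 3 7 4

Reverse the RSK construction: for i from n down to 1, find the cell of Q containing i, remove the entry at that cell from P, and reverse-bump it up through P; the value ejected from row 1 is w(i).

Step i=7: Q has 7 at row 2, column 3; remove 7 from row 2 of P and reverse-bump: 7 enters row 1 and ejects 4. So w(7) = 4. P is now [[1, 3, 7], [2, 5], [6]].
Step i=6: Q has 6 at row 1, column 3; remove that cell from P, ejecting 7. So w(6) = 7. P is now [[1, 3], [2, 5], [6]].
Step i=5: Q has 5 at row 2, column 2; remove 5 from row 2 of P and reverse-bump: 5 enters row 1 and ejects 3. So w(5) = 3. P is now [[1, 5], [2], [6]].
Step i=4: Q has 4 at row 3, column 1; remove 6 from row 3 of P and reverse-bump: 6 enters row 2 and ejects 2; 2 enters row 1 and ejects 1. So w(4) = 1. P is now [[2, 5], [6]].
Step i=3: Q has 3 at row 2, column 1; remove 6 from row 2 of P and reverse-bump: 6 enters row 1 and ejects 5. So w(3) = 5. P is now [[2, 6]].
Step i=2: Q has 2 at row 1, column 2; remove that cell from P, ejecting 6. So w(2) = 6. P is now [[2]].
Step i=1: Q has 1 at row 1, column 1; remove that cell from P, ejecting 2. So w(1) = 2. P is now [].

So w = 2 6 5 1 3 7 4.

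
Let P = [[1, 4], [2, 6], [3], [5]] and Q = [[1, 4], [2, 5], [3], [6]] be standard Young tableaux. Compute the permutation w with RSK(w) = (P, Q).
5 3 2 6 4 1

Reverse the RSK construction: for i from n down to 1, find the cell of Q containing i, remove the entry at that cell from P, and reverse-bump it up through P; the value ejected from row 1 is w(i).

Step i=6: Q has 6 at row 4, column 1; remove 5 from row 4 of P and reverse-bump: 5 enters row 3 and ejects 3; 3 enters row 2 and ejects 2; 2 enters row 1 and ejects 1. So w(6) = 1. P is now [[2, 4], [3, 6], [5]].
Step i=5: Q has 5 at row 2, column 2; remove 6 from row 2 of P and reverse-bump: 6 enters row 1 and ejects 4. So w(5) = 4. P is now [[2, 6], [3], [5]].
Step i=4: Q has 4 at row 1, column 2; remove that cell from P, ejecting 6. So w(4) = 6. P is now [[2], [3], [5]].
Step i=3: Q has 3 at row 3, column 1; remove 5 from row 3 of P and reverse-bump: 5 enters row 2 and ejects 3; 3 enters row 1 and ejects 2. So w(3) = 2. P is now [[3], [5]].
Step i=2: Q has 2 at row 2, column 1; remove 5 from row 2 of P and reverse-bump: 5 enters row 1 and ejects 3. So w(2) = 3. P is now [[5]].
Step i=1: Q has 1 at row 1, column 1; remove that cell from P, ejecting 5. So w(1) = 5. P is now [].

So w = 5 3 2 6 4 1.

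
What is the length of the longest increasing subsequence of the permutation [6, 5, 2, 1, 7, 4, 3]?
2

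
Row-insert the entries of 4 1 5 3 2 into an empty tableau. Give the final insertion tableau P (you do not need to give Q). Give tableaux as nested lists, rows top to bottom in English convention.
After inserting 4: P = [[4]].
After inserting 1: P = [[1], [4]].
After inserting 5: P = [[1, 5], [4]].
After inserting 3: P = [[1, 3], [4, 5]].
After inserting 2: P = [[1, 2], [3, 5], [4]].

So P = [[1, 2], [3, 5], [4]].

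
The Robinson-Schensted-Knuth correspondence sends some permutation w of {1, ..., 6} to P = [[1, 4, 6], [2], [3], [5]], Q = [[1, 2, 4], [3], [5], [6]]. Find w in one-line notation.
Reverse the RSK construction: for i from n down to 1, find the cell of Q containing i, remove the entry at that cell from P, and reverse-bump it up through P; the value ejected from row 1 is w(i).

Step i=6: Q has 6 at row 4, column 1; remove 5 from row 4 of P and reverse-bump: 5 enters row 3 and ejects 3; 3 enters row 2 and ejects 2; 2 enters row 1 and ejects 1. So w(6) = 1. P is now [[2, 4, 6], [3], [5]].
Step i=5: Q has 5 at row 3, column 1; remove 5 from row 3 of P and reverse-bump: 5 enters row 2 and ejects 3; 3 enters row 1 and ejects 2. So w(5) = 2. P is now [[3, 4, 6], [5]].
Step i=4: Q has 4 at row 1, column 3; remove that cell from P, ejecting 6. So w(4) = 6. P is now [[3, 4], [5]].
Step i=3: Q has 3 at row 2, column 1; remove 5 from row 2 of P and reverse-bump: 5 enters row 1 and ejects 4. So w(3) = 4. P is now [[3, 5]].
Step i=2: Q has 2 at row 1, column 2; remove that cell from P, ejecting 5. So w(2) = 5. P is now [[3]].
Step i=1: Q has 1 at row 1, column 1; remove that cell from P, ejecting 3. So w(1) = 3. P is now [].

So w = 3 5 4 6 2 1.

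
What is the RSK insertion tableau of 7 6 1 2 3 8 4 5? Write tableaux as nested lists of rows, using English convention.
After inserting 7: P = [[7]].
After inserting 6: P = [[6], [7]].
After inserting 1: P = [[1], [6], [7]].
After inserting 2: P = [[1, 2], [6], [7]].
After inserting 3: P = [[1, 2, 3], [6], [7]].
After inserting 8: P = [[1, 2, 3, 8], [6], [7]].
After inserting 4: P = [[1, 2, 3, 4], [6, 8], [7]].
After inserting 5: P = [[1, 2, 3, 4, 5], [6, 8], [7]].

So P = [[1, 2, 3, 4, 5], [6, 8], [7]].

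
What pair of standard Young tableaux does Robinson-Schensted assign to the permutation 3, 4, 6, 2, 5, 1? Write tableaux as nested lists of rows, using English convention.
Insert each entry of the permutation into P by Schensted row insertion, recording in Q the position of each new cell.

Insert 3: appended to row 1. P = [[3]].
Insert 4: appended to row 1. P = [[3, 4]].
Insert 6: appended to row 1. P = [[3, 4, 6]].
Insert 2: 2 bumps 3 from row 1; 3 starts row 2. P = [[2, 4, 6], [3]].
Insert 5: 5 bumps 6 from row 1; 6 appends to row 2. P = [[2, 4, 5], [3, 6]].
Insert 1: 1 bumps 2 from row 1; 2 bumps 3 from row 2; 3 starts row 3. P = [[1, 4, 5], [2, 6], [3]].

So P = [[1, 4, 5], [2, 6], [3]], Q = [[1, 2, 3], [4, 5], [6]].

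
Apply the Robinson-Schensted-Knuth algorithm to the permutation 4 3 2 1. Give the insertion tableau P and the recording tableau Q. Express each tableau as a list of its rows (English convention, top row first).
Insert each entry of the permutation into P by Schensted row insertion, recording in Q the position of each new cell.

After inserting 4: P = [[4]].
After inserting 3: P = [[3], [4]].
After inserting 2: P = [[2], [3], [4]].
After inserting 1: P = [[1], [2], [3], [4]].

So P = [[1], [2], [3], [4]], Q = [[1], [2], [3], [4]].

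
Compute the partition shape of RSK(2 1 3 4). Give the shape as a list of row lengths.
RSK row insertion gives P = [[1, 3, 4], [2]], which has shape [3, 1].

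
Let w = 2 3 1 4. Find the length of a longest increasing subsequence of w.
3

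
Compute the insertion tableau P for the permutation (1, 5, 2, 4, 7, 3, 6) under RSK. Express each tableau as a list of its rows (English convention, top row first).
After inserting 1: P = [[1]].
After inserting 5: P = [[1, 5]].
After inserting 2: P = [[1, 2], [5]].
After inserting 4: P = [[1, 2, 4], [5]].
After inserting 7: P = [[1, 2, 4, 7], [5]].
After inserting 3: P = [[1, 2, 3, 7], [4], [5]].
After inserting 6: P = [[1, 2, 3, 6], [4, 7], [5]].

So P = [[1, 2, 3, 6], [4, 7], [5]].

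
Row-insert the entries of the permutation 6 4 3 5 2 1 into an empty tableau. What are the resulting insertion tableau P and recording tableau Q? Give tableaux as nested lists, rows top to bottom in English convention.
P = [[1, 5], [2], [3], [4], [6]], Q = [[1, 4], [2], [3], [5], [6]]

Insert each entry of the permutation into P by Schensted row insertion, recording in Q the position of each new cell.

After inserting 6: P = [[6]].
After inserting 4: P = [[4], [6]].
After inserting 3: P = [[3], [4], [6]].
After inserting 5: P = [[3, 5], [4], [6]].
After inserting 2: P = [[2, 5], [3], [4], [6]].
After inserting 1: P = [[1, 5], [2], [3], [4], [6]].

So P = [[1, 5], [2], [3], [4], [6]], Q = [[1, 4], [2], [3], [5], [6]].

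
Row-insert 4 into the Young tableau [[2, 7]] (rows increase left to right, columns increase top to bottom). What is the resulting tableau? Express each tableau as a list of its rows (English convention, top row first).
In row 1, 4 replaces 7 (the leftmost entry greater than 4); 7 is bumped to row 2. 7 starts a new row 2. The new tableau is [[2, 4], [7]].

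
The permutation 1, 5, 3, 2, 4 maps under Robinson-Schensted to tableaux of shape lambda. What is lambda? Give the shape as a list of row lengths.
Row-insert each entry into an empty tableau.

After inserting 1: P = [[1]].
After inserting 5: P = [[1, 5]].
After inserting 3: P = [[1, 3], [5]].
After inserting 2: P = [[1, 2], [3], [5]].
After inserting 4: P = [[1, 2, 4], [3], [5]].

The final insertion tableau P = [[1, 2, 4], [3], [5]] has shape [3, 1, 1].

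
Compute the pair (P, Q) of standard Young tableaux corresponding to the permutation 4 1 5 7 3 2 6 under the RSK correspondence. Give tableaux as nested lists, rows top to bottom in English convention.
Insert each entry of the permutation into P by Schensted row insertion, recording in Q the position of each new cell.

Insert 4: appended to row 1. P = [[4]].
Insert 1: 1 bumps 4 from row 1; 4 starts row 2. P = [[1], [4]].
Insert 5: appended to row 1. P = [[1, 5], [4]].
Insert 7: appended to row 1. P = [[1, 5, 7], [4]].
Insert 3: 3 bumps 5 from row 1; 5 appends to row 2. P = [[1, 3, 7], [4, 5]].
Insert 2: 2 bumps 3 from row 1; 3 bumps 4 from row 2; 4 starts row 3. P = [[1, 2, 7], [3, 5], [4]].
Insert 6: 6 bumps 7 from row 1; 7 appends to row 2. P = [[1, 2, 6], [3, 5, 7], [4]].

So P = [[1, 2, 6], [3, 5, 7], [4]], Q = [[1, 3, 4], [2, 5, 7], [6]].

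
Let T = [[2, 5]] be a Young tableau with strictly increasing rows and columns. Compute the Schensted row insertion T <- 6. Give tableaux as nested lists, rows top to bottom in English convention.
[[2, 5, 6]]

6 is larger than every entry of row 1, so it is appended to row 1. The new tableau is [[2, 5, 6]].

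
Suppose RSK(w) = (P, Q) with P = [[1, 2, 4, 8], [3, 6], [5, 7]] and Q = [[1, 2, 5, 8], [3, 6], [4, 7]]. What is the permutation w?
Reverse the RSK construction: for i from n down to 1, find the cell of Q containing i, remove the entry at that cell from P, and reverse-bump it up through P; the value ejected from row 1 is w(i).

Step i=8: Q has 8 at row 1, column 4; remove that cell from P, ejecting 8. So w(8) = 8. P is now [[1, 2, 4], [3, 6], [5, 7]].
Step i=7: Q has 7 at row 3, column 2; remove 7 from row 3 of P and reverse-bump: 7 enters row 2 and ejects 6; 6 enters row 1 and ejects 4. So w(7) = 4. P is now [[1, 2, 6], [3, 7], [5]].
Step i=6: Q has 6 at row 2, column 2; remove 7 from row 2 of P and reverse-bump: 7 enters row 1 and ejects 6. So w(6) = 6. P is now [[1, 2, 7], [3], [5]].
Step i=5: Q has 5 at row 1, column 3; remove that cell from P, ejecting 7. So w(5) = 7. P is now [[1, 2], [3], [5]].
Step i=4: Q has 4 at row 3, column 1; remove 5 from row 3 of P and reverse-bump: 5 enters row 2 and ejects 3; 3 enters row 1 and ejects 2. So w(4) = 2. P is now [[1, 3], [5]].
Step i=3: Q has 3 at row 2, column 1; remove 5 from row 2 of P and reverse-bump: 5 enters row 1 and ejects 3. So w(3) = 3. P is now [[1, 5]].
Step i=2: Q has 2 at row 1, column 2; remove that cell from P, ejecting 5. So w(2) = 5. P is now [[1]].
Step i=1: Q has 1 at row 1, column 1; remove that cell from P, ejecting 1. So w(1) = 1. P is now [].

So w = 1 5 3 2 7 6 4 8.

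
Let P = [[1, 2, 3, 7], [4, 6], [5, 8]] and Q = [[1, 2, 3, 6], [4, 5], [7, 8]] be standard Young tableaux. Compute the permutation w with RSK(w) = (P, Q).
Reverse the RSK construction: for i from n down to 1, find the cell of Q containing i, remove the entry at that cell from P, and reverse-bump it up through P; the value ejected from row 1 is w(i).

Step i=8: Q has 8 at row 3, column 2; remove 8 from row 3 of P and reverse-bump: 8 enters row 2 and ejects 6; 6 enters row 1 and ejects 3. So w(8) = 3. P is now [[1, 2, 6, 7], [4, 8], [5]].
Step i=7: Q has 7 at row 3, column 1; remove 5 from row 3 of P and reverse-bump: 5 enters row 2 and ejects 4; 4 enters row 1 and ejects 2. So w(7) = 2. P is now [[1, 4, 6, 7], [5, 8]].
Step i=6: Q has 6 at row 1, column 4; remove that cell from P, ejecting 7. So w(6) = 7. P is now [[1, 4, 6], [5, 8]].
Step i=5: Q has 5 at row 2, column 2; remove 8 from row 2 of P and reverse-bump: 8 enters row 1 and ejects 6. So w(5) = 6. P is now [[1, 4, 8], [5]].
Step i=4: Q has 4 at row 2, column 1; remove 5 from row 2 of P and reverse-bump: 5 enters row 1 and ejects 4. So w(4) = 4. P is now [[1, 5, 8]].
Step i=3: Q has 3 at row 1, column 3; remove that cell from P, ejecting 8. So w(3) = 8. P is now [[1, 5]].
Step i=2: Q has 2 at row 1, column 2; remove that cell from P, ejecting 5. So w(2) = 5. P is now [[1]].
Step i=1: Q has 1 at row 1, column 1; remove that cell from P, ejecting 1. So w(1) = 1. P is now [].

So w = 1 5 8 4 6 7 2 3.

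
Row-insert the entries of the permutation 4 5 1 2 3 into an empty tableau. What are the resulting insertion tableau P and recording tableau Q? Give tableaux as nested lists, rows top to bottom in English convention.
P = [[1, 2, 3], [4, 5]], Q = [[1, 2, 5], [3, 4]]

Insert each entry of the permutation into P by Schensted row insertion, recording in Q the position of each new cell.

Insert 4: appended to row 1. P = [[4]], Q = [[1]].
Insert 5: appended to row 1. P = [[4, 5]], Q = [[1, 2]].
Insert 1: 1 bumps 4 from row 1; 4 starts row 2. P = [[1, 5], [4]], Q = [[1, 2], [3]].
Insert 2: 2 bumps 5 from row 1; 5 appends to row 2. P = [[1, 2], [4, 5]], Q = [[1, 2], [3, 4]].
Insert 3: appended to row 1. P = [[1, 2, 3], [4, 5]], Q = [[1, 2, 5], [3, 4]].

So P = [[1, 2, 3], [4, 5]], Q = [[1, 2, 5], [3, 4]].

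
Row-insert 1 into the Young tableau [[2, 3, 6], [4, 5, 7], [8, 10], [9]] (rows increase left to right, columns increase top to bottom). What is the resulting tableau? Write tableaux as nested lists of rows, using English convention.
[[1, 3, 6], [2, 5, 7], [4, 10], [8], [9]]

In row 1, 1 replaces 2 (the leftmost entry greater than 1); 2 is bumped to row 2. In row 2, 2 replaces 4 (the leftmost entry greater than 2); 4 is bumped to row 3. In row 3, 4 replaces 8 (the leftmost entry greater than 4); 8 is bumped to row 4. In row 4, 8 replaces 9 (the leftmost entry greater than 8); 9 is bumped to row 5. 9 starts a new row 5. The new tableau is [[1, 3, 6], [2, 5, 7], [4, 10], [8], [9]].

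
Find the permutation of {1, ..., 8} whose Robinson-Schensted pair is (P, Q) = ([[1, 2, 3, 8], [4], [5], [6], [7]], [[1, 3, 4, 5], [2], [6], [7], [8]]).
7 1 2 6 8 5 4 3

Reverse the RSK construction: for i from n down to 1, find the cell of Q containing i, remove the entry at that cell from P, and reverse-bump it up through P; the value ejected from row 1 is w(i).

Step i=8: Q has 8 at row 5, column 1; remove 7 from row 5 of P and reverse-bump: 7 enters row 4 and ejects 6; 6 enters row 3 and ejects 5; 5 enters row 2 and ejects 4; 4 enters row 1 and ejects 3. So w(8) = 3. P is now [[1, 2, 4, 8], [5], [6], [7]].
Step i=7: Q has 7 at row 4, column 1; remove 7 from row 4 of P and reverse-bump: 7 enters row 3 and ejects 6; 6 enters row 2 and ejects 5; 5 enters row 1 and ejects 4. So w(7) = 4. P is now [[1, 2, 5, 8], [6], [7]].
Step i=6: Q has 6 at row 3, column 1; remove 7 from row 3 of P and reverse-bump: 7 enters row 2 and ejects 6; 6 enters row 1 and ejects 5. So w(6) = 5. P is now [[1, 2, 6, 8], [7]].
Step i=5: Q has 5 at row 1, column 4; remove that cell from P, ejecting 8. So w(5) = 8. P is now [[1, 2, 6], [7]].
Step i=4: Q has 4 at row 1, column 3; remove that cell from P, ejecting 6. So w(4) = 6. P is now [[1, 2], [7]].
Step i=3: Q has 3 at row 1, column 2; remove that cell from P, ejecting 2. So w(3) = 2. P is now [[1], [7]].
Step i=2: Q has 2 at row 2, column 1; remove 7 from row 2 of P and reverse-bump: 7 enters row 1 and ejects 1. So w(2) = 1. P is now [[7]].
Step i=1: Q has 1 at row 1, column 1; remove that cell from P, ejecting 7. So w(1) = 7. P is now [].

So w = 7 1 2 6 8 5 4 3.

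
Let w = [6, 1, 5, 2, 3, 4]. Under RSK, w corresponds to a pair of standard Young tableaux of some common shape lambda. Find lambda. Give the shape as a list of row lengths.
[4, 1, 1]

RSK row insertion gives P = [[1, 2, 3, 4], [5], [6]], which has shape [4, 1, 1].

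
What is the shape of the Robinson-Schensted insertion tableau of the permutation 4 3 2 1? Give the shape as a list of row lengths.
Row-insert each entry into an empty tableau.

After inserting 4: P = [[4]].
After inserting 3: P = [[3], [4]].
After inserting 2: P = [[2], [3], [4]].
After inserting 1: P = [[1], [2], [3], [4]].

The final insertion tableau P = [[1], [2], [3], [4]] has shape [1, 1, 1, 1].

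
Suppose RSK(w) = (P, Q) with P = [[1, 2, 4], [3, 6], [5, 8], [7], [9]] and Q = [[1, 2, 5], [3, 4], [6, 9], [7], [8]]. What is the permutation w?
7 9 1 5 8 6 3 2 4

Reverse the RSK construction: for i from n down to 1, find the cell of Q containing i, remove the entry at that cell from P, and reverse-bump it up through P; the value ejected from row 1 is w(i).

Step i=9: Q has 9 at row 3, column 2; remove 8 from row 3 of P and reverse-bump: 8 enters row 2 and ejects 6; 6 enters row 1 and ejects 4. So w(9) = 4. P is now [[1, 2, 6], [3, 8], [5], [7], [9]].
Step i=8: Q has 8 at row 5, column 1; remove 9 from row 5 of P and reverse-bump: 9 enters row 4 and ejects 7; 7 enters row 3 and ejects 5; 5 enters row 2 and ejects 3; 3 enters row 1 and ejects 2. So w(8) = 2. P is now [[1, 3, 6], [5, 8], [7], [9]].
Step i=7: Q has 7 at row 4, column 1; remove 9 from row 4 of P and reverse-bump: 9 enters row 3 and ejects 7; 7 enters row 2 and ejects 5; 5 enters row 1 and ejects 3. So w(7) = 3. P is now [[1, 5, 6], [7, 8], [9]].
Step i=6: Q has 6 at row 3, column 1; remove 9 from row 3 of P and reverse-bump: 9 enters row 2 and ejects 8; 8 enters row 1 and ejects 6. So w(6) = 6. P is now [[1, 5, 8], [7, 9]].
Step i=5: Q has 5 at row 1, column 3; remove that cell from P, ejecting 8. So w(5) = 8. P is now [[1, 5], [7, 9]].
Step i=4: Q has 4 at row 2, column 2; remove 9 from row 2 of P and reverse-bump: 9 enters row 1 and ejects 5. So w(4) = 5. P is now [[1, 9], [7]].
Step i=3: Q has 3 at row 2, column 1; remove 7 from row 2 of P and reverse-bump: 7 enters row 1 and ejects 1. So w(3) = 1. P is now [[7, 9]].
Step i=2: Q has 2 at row 1, column 2; remove that cell from P, ejecting 9. So w(2) = 9. P is now [[7]].
Step i=1: Q has 1 at row 1, column 1; remove that cell from P, ejecting 7. So w(1) = 7. P is now [].

So w = 7 9 1 5 8 6 3 2 4.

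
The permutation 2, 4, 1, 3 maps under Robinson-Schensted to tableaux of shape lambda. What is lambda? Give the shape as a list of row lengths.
RSK row insertion gives P = [[1, 3], [2, 4]], which has shape [2, 2].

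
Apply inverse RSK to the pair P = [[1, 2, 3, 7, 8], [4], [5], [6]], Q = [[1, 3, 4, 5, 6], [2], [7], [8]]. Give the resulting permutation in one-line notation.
6 1 2 5 7 8 4 3

Reverse the RSK construction: for i from n down to 1, find the cell of Q containing i, remove the entry at that cell from P, and reverse-bump it up through P; the value ejected from row 1 is w(i).

Step i=8: Q has 8 at row 4, column 1; remove 6 from row 4 of P and reverse-bump: 6 enters row 3 and ejects 5; 5 enters row 2 and ejects 4; 4 enters row 1 and ejects 3. So w(8) = 3. P is now [[1, 2, 4, 7, 8], [5], [6]].
Step i=7: Q has 7 at row 3, column 1; remove 6 from row 3 of P and reverse-bump: 6 enters row 2 and ejects 5; 5 enters row 1 and ejects 4. So w(7) = 4. P is now [[1, 2, 5, 7, 8], [6]].
Step i=6: Q has 6 at row 1, column 5; remove that cell from P, ejecting 8. So w(6) = 8. P is now [[1, 2, 5, 7], [6]].
Step i=5: Q has 5 at row 1, column 4; remove that cell from P, ejecting 7. So w(5) = 7. P is now [[1, 2, 5], [6]].
Step i=4: Q has 4 at row 1, column 3; remove that cell from P, ejecting 5. So w(4) = 5. P is now [[1, 2], [6]].
Step i=3: Q has 3 at row 1, column 2; remove that cell from P, ejecting 2. So w(3) = 2. P is now [[1], [6]].
Step i=2: Q has 2 at row 2, column 1; remove 6 from row 2 of P and reverse-bump: 6 enters row 1 and ejects 1. So w(2) = 1. P is now [[6]].
Step i=1: Q has 1 at row 1, column 1; remove that cell from P, ejecting 6. So w(1) = 6. P is now [].

So w = 6 1 2 5 7 8 4 3.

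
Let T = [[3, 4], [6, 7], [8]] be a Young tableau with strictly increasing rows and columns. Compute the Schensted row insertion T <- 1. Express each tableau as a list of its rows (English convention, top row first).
In row 1, 1 replaces 3 (the leftmost entry greater than 1); 3 is bumped to row 2. In row 2, 3 replaces 6 (the leftmost entry greater than 3); 6 is bumped to row 3. In row 3, 6 replaces 8 (the leftmost entry greater than 6); 8 is bumped to row 4. 8 starts a new row 4. The new tableau is [[1, 4], [3, 7], [6], [8]].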